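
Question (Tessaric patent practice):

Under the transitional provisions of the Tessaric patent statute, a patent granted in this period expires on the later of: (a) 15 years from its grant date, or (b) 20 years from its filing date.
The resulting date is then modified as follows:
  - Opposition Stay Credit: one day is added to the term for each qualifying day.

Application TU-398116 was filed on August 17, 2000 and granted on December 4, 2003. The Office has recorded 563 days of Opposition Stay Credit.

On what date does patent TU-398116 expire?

March 3, 2022

(a) grant + 15 years → 4 December 2018.
(b) filing + 20 years → 17 August 2020.
Later of the two: 17 August 2020.
Opposition Stay Credit: +563 days → 3 March 2022.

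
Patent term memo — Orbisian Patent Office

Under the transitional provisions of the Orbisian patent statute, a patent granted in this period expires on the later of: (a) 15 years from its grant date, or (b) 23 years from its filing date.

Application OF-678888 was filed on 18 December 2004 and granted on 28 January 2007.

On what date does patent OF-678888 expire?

December 18, 2027

(a) grant + 15 years → 28 January 2022.
(b) filing + 23 years → 18 December 2027.
Later of the two: 18 December 2027.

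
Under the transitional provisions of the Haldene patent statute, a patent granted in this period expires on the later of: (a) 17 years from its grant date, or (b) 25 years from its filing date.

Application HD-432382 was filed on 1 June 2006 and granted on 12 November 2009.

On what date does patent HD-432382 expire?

(a) grant + 17 years → 12 November 2026.
(b) filing + 25 years → 1 June 2031.
Later of the two: 1 June 2031.

June 1, 2031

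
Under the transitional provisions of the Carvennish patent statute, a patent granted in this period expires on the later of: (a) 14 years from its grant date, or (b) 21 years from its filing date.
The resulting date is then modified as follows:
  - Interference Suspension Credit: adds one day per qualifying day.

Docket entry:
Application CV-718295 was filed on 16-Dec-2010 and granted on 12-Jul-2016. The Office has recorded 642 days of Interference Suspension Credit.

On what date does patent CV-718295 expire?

(a) grant + 14 years → 12 July 2030.
(b) filing + 21 years → 16 December 2031.
Later of the two: 16 December 2031.
Interference Suspension Credit: +642 days → 18 September 2033.

2033-09-18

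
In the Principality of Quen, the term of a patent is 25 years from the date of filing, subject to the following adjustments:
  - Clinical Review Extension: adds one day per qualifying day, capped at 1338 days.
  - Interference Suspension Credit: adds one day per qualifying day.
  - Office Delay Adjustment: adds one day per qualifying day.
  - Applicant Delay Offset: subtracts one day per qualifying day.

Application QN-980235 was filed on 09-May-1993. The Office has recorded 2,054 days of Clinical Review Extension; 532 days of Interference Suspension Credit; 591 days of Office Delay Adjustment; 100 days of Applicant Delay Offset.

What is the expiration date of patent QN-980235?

2024-10-25

Base term: filing date + 25 years → 9 May 2018.
Clinical Review Extension: 2054 days claimed exceeds the 1338-day cap, so +1338 days → 6 January 2022.
Interference Suspension Credit: +532 days → 22 June 2023.
Office Delay Adjustment: +591 days → 2 February 2025.
Applicant Delay Offset: −100 days → 25 October 2024.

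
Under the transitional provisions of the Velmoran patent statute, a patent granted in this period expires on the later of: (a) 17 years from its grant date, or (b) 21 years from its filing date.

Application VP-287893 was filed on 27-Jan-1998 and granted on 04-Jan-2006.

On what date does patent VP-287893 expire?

January 4, 2023

(a) grant + 17 years → 4 January 2023.
(b) filing + 21 years → 27 January 2019.
Later of the two: 4 January 2023.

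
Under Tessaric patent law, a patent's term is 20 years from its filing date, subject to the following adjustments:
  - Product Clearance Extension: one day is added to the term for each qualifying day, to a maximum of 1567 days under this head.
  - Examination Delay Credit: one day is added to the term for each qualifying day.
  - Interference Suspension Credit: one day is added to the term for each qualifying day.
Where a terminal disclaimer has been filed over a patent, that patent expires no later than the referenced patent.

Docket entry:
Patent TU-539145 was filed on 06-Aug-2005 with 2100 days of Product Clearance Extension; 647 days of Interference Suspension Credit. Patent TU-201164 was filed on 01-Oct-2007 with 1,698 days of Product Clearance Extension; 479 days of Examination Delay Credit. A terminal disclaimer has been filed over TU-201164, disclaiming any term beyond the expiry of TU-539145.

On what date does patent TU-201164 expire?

Natural term of TU-201164:
  Base: filing + 20 years → 1 October 2027.
  Product Clearance Extension: 1698 days claimed exceeds the 1567-day cap, so +1567 days → 15 January 2032.
  Examination Delay Credit: +479 days → 8 May 2033.
Expiry of referenced patent TU-539145:
  Base: filing + 20 years → 6 August 2025.
  Product Clearance Extension: 2100 days claimed exceeds the 1567-day cap, so +1567 days → 20 November 2029.
  Interference Suspension Credit: +647 days → 29 August 2031.
Terminal disclaimer: TU-201164 expires on the earlier of 8 May 2033 and 29 August 2031.

2031-08-29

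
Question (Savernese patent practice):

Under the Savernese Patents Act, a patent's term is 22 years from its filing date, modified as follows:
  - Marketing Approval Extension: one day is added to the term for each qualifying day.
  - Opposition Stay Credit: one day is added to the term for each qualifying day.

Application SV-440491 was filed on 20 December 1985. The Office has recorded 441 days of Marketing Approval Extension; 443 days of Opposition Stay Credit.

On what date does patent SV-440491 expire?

2010-05-22

Base term: filing date + 22 years → 20 December 2007.
Marketing Approval Extension: +441 days → 5 March 2009.
Opposition Stay Credit: +443 days → 22 May 2010.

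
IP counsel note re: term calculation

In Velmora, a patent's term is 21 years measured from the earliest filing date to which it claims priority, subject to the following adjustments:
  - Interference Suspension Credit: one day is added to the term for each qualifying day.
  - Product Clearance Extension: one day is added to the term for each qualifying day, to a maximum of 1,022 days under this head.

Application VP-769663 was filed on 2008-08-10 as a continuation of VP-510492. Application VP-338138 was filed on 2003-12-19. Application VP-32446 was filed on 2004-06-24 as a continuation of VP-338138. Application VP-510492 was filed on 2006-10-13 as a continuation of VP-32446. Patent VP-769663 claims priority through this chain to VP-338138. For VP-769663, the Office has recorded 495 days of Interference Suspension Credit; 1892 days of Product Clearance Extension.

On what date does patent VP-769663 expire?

Earliest priority filing: 19 December 2003.
Base term: 19 December 2003 + 21 years → 19 December 2024.
Interference Suspension Credit: +495 days → 28 April 2026.
Product Clearance Extension: 1892 days claimed exceeds the 1022-day cap, so +1022 days → 13 February 2029.

2029-02-13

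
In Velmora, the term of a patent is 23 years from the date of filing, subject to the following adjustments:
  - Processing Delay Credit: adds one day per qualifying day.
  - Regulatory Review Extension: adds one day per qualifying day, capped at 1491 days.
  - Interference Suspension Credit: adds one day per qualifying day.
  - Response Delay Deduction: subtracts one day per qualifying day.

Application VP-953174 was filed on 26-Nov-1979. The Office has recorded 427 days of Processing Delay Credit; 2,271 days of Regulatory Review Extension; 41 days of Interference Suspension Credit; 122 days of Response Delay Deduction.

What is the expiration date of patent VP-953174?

December 7, 2007

Base term: filing date + 23 years → 26 November 2002.
Processing Delay Credit: +427 days → 27 January 2004.
Regulatory Review Extension: 2271 days claimed exceeds the 1491-day cap, so +1491 days → 26 February 2008.
Interference Suspension Credit: +41 days → 7 April 2008.
Response Delay Deduction: −122 days → 7 December 2007.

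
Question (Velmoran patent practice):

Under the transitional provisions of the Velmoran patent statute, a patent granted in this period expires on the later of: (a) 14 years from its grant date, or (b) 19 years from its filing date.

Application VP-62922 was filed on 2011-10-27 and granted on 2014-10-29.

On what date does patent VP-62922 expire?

2030-10-27

(a) grant + 14 years → 29 October 2028.
(b) filing + 19 years → 27 October 2030.
Later of the two: 27 October 2030.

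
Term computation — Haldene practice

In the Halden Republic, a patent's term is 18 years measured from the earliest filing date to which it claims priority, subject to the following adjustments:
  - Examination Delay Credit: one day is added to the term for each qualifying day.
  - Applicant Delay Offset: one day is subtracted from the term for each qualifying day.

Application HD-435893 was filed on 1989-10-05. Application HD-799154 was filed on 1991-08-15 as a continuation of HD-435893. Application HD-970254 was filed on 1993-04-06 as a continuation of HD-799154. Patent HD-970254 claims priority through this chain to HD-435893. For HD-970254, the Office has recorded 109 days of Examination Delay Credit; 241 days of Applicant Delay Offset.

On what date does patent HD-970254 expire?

2007-05-26

Earliest priority filing: 5 October 1989.
Base term: 5 October 1989 + 18 years → 5 October 2007.
Examination Delay Credit: +109 days → 22 January 2008.
Applicant Delay Offset: −241 days → 26 May 2007.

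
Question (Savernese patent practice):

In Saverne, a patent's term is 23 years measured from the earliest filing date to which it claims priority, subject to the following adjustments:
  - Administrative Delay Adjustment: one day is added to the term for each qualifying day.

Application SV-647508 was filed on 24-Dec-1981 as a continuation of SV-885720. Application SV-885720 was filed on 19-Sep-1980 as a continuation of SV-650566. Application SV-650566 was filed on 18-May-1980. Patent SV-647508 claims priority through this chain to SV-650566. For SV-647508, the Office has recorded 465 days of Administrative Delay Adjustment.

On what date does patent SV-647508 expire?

August 25, 2004

Earliest priority filing: 18 May 1980.
Base term: 18 May 1980 + 23 years → 18 May 2003.
Administrative Delay Adjustment: +465 days → 25 August 2004.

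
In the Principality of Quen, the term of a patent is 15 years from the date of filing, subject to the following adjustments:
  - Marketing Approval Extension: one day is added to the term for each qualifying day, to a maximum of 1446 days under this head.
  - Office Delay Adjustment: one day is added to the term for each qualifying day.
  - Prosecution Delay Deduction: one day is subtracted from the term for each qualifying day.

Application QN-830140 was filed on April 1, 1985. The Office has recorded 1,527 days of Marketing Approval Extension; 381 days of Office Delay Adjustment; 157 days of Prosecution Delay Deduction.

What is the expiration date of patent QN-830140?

Base term: filing date + 15 years → 1 April 2000.
Marketing Approval Extension: 1527 days claimed exceeds the 1446-day cap, so +1446 days → 17 March 2004.
Office Delay Adjustment: +381 days → 2 April 2005.
Prosecution Delay Deduction: −157 days → 27 October 2004.

2004-10-27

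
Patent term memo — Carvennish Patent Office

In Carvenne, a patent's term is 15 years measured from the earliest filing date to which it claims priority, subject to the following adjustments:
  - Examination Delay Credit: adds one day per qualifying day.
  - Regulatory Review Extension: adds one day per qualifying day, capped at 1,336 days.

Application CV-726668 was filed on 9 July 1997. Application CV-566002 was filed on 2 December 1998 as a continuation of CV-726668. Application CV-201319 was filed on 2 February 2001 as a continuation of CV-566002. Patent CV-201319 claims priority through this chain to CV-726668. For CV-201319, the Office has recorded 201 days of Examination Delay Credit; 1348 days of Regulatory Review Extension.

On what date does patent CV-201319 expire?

Earliest priority filing: 9 July 1997.
Base term: 9 July 1997 + 15 years → 9 July 2012.
Examination Delay Credit: +201 days → 26 January 2013.
Regulatory Review Extension: 1348 days claimed exceeds the 1336-day cap, so +1336 days → 23 September 2016.

2016-09-23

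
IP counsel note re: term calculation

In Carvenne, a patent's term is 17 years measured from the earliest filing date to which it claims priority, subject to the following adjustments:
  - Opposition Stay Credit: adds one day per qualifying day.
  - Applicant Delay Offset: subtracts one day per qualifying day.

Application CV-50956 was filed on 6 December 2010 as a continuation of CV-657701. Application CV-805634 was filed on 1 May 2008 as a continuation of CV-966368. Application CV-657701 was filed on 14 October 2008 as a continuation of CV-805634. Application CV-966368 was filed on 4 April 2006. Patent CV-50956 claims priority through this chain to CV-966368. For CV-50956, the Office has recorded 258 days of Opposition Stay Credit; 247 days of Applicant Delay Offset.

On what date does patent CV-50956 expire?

April 15, 2023

Earliest priority filing: 4 April 2006.
Base term: 4 April 2006 + 17 years → 4 April 2023.
Opposition Stay Credit: +258 days → 18 December 2023.
Applicant Delay Offset: −247 days → 15 April 2023.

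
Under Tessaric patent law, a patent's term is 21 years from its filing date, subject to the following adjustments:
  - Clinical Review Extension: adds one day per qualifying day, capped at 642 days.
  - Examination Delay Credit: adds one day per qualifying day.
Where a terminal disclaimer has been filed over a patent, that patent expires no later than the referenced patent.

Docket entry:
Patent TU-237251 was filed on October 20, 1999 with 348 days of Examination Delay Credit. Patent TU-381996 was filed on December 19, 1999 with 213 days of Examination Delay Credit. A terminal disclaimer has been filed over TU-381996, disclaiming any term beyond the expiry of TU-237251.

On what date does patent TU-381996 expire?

Natural term of TU-381996:
  Base: filing + 21 years → 19 December 2020.
  Examination Delay Credit: +213 days → 20 July 2021.
Expiry of referenced patent TU-237251:
  Base: filing + 21 years → 20 October 2020.
  Examination Delay Credit: +348 days → 3 October 2021.
Terminal disclaimer: TU-381996 expires on the earlier of 20 July 2021 and 3 October 2021.

July 20, 2021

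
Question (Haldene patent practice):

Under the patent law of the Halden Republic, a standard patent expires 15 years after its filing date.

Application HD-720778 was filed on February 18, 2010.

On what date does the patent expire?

Filing date + 15 years → 18 February 2025.

February 18, 2025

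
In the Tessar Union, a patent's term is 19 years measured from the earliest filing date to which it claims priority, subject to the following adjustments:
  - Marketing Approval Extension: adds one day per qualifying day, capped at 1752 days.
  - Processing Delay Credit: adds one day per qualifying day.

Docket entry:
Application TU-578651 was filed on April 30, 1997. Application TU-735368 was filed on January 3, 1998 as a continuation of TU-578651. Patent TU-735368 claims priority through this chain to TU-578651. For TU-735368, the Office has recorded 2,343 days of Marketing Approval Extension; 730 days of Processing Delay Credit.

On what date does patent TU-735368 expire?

2023-02-15

Earliest priority filing: 30 April 1997.
Base term: 30 April 1997 + 19 years → 30 April 2016.
Marketing Approval Extension: 2343 days claimed exceeds the 1752-day cap, so +1752 days → 15 February 2021.
Processing Delay Credit: +730 days → 15 February 2023.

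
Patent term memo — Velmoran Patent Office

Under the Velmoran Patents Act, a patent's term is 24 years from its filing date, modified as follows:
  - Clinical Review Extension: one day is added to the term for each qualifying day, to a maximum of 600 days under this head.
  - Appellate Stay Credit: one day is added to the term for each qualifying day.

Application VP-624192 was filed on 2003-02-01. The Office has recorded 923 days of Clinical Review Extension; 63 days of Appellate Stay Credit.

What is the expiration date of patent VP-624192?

Base term: filing date + 24 years → 1 February 2027.
Clinical Review Extension: 923 days claimed exceeds the 600-day cap, so +600 days → 23 September 2028.
Appellate Stay Credit: +63 days → 25 November 2028.

2028-11-25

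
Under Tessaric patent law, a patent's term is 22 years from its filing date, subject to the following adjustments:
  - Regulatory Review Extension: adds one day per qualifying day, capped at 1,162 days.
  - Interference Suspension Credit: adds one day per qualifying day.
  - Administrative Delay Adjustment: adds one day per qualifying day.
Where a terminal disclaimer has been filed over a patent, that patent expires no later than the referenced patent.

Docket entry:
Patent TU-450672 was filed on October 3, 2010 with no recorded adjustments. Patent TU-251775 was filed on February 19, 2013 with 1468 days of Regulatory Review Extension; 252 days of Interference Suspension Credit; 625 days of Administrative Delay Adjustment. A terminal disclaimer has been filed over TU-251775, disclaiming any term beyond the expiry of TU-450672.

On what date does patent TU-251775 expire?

2032-10-03

Natural term of TU-251775:
  Base: filing + 22 years → 19 February 2035.
  Regulatory Review Extension: 1468 days claimed exceeds the 1162-day cap, so +1162 days → 26 April 2038.
  Interference Suspension Credit: +252 days → 3 January 2039.
  Administrative Delay Adjustment: +625 days → 19 September 2040.
Expiry of referenced patent TU-450672:
  Base: filing + 22 years → 3 October 2032.
Terminal disclaimer: TU-251775 expires on the earlier of 19 September 2040 and 3 October 2032.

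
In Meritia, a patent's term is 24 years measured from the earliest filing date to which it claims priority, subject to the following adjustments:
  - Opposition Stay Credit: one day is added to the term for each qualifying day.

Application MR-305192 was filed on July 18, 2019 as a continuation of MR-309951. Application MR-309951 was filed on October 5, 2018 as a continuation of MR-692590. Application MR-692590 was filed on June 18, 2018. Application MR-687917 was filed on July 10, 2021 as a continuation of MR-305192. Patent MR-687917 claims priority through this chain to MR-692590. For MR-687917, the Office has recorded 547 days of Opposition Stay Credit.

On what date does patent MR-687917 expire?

Earliest priority filing: 18 June 2018.
Base term: 18 June 2018 + 24 years → 18 June 2042.
Opposition Stay Credit: +547 days → 17 December 2043.

2043-12-17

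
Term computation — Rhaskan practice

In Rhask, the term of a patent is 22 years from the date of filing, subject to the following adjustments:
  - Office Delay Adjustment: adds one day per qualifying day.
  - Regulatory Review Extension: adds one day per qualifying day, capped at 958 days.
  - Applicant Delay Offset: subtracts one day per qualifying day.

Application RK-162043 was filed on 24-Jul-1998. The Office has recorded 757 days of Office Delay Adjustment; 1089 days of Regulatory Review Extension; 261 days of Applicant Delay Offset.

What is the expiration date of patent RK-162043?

Base term: filing date + 22 years → 24 July 2020.
Office Delay Adjustment: +757 days → 20 August 2022.
Regulatory Review Extension: 1089 days claimed exceeds the 958-day cap, so +958 days → 4 April 2025.
Applicant Delay Offset: −261 days → 17 July 2024.

2024-07-17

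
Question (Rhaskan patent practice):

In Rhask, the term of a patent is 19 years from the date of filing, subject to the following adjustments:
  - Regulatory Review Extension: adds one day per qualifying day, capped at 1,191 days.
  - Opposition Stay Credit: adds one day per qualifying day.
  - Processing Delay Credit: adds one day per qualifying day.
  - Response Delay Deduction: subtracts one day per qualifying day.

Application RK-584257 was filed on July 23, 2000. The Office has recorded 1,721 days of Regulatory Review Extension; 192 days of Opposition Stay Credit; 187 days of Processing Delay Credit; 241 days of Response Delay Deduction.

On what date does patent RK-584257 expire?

March 13, 2023

Base term: filing date + 19 years → 23 July 2019.
Regulatory Review Extension: 1721 days claimed exceeds the 1191-day cap, so +1191 days → 26 October 2022.
Opposition Stay Credit: +192 days → 6 May 2023.
Processing Delay Credit: +187 days → 9 November 2023.
Response Delay Deduction: −241 days → 13 March 2023.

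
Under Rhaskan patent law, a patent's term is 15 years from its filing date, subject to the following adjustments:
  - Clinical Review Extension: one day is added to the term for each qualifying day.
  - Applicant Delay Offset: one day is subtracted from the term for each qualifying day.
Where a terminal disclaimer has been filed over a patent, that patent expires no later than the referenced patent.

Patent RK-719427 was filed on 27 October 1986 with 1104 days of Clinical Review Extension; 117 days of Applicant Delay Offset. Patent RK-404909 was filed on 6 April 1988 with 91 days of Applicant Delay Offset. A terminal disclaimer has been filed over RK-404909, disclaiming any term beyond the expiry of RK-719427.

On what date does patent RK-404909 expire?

2003-01-05

Natural term of RK-404909:
  Base: filing + 15 years → 6 April 2003.
  Applicant Delay Offset: −91 days → 5 January 2003.
Expiry of referenced patent RK-719427:
  Base: filing + 15 years → 27 October 2001.
  Clinical Review Extension: +1104 days → 4 November 2004.
  Applicant Delay Offset: −117 days → 10 July 2004.
Terminal disclaimer: RK-404909 expires on the earlier of 5 January 2003 and 10 July 2004.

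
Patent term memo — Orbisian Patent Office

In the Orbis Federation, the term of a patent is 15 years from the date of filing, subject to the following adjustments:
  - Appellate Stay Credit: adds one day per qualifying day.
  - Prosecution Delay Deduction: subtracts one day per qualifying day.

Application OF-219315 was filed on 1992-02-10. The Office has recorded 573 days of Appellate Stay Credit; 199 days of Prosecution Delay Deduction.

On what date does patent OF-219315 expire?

Base term: filing date + 15 years → 10 February 2007.
Appellate Stay Credit: +573 days → 5 September 2008.
Prosecution Delay Deduction: −199 days → 19 February 2008.

February 19, 2008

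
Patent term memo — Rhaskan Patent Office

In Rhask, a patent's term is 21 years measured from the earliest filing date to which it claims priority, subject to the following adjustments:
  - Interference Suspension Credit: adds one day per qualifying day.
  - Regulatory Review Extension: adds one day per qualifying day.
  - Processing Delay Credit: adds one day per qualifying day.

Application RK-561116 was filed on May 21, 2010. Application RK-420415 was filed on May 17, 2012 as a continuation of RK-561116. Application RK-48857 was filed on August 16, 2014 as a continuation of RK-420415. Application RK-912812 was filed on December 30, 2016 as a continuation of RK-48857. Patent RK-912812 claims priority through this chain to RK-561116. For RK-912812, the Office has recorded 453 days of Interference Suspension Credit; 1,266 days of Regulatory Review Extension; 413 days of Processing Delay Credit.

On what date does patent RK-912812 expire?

March 22, 2037

Earliest priority filing: 21 May 2010.
Base term: 21 May 2010 + 21 years → 21 May 2031.
Interference Suspension Credit: +453 days → 16 August 2032.
Regulatory Review Extension: +1266 days → 3 February 2036.
Processing Delay Credit: +413 days → 22 March 2037.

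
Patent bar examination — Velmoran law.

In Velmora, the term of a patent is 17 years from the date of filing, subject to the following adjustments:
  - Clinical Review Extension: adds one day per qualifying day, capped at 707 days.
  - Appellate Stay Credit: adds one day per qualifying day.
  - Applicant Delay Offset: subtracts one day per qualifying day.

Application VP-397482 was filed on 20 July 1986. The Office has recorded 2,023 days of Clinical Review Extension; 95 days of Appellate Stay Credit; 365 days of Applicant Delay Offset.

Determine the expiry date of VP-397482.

Base term: filing date + 17 years → 20 July 2003.
Clinical Review Extension: 2023 days claimed exceeds the 707-day cap, so +707 days → 26 June 2005.
Appellate Stay Credit: +95 days → 29 September 2005.
Applicant Delay Offset: −365 days → 29 September 2004.

2004-09-29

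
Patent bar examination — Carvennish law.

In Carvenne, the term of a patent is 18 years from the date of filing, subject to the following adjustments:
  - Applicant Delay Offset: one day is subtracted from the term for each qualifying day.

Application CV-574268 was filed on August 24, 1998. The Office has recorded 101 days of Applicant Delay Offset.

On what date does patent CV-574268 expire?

2016-05-15

Base term: filing date + 18 years → 24 August 2016.
Applicant Delay Offset: −101 days → 15 May 2016.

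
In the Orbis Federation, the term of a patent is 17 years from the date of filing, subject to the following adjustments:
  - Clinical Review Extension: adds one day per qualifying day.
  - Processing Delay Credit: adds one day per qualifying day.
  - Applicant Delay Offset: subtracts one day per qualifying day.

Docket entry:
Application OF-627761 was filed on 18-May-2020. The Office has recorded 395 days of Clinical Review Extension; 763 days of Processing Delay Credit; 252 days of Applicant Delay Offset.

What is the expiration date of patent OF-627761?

2039-11-10

Base term: filing date + 17 years → 18 May 2037.
Clinical Review Extension: +395 days → 17 June 2038.
Processing Delay Credit: +763 days → 19 July 2040.
Applicant Delay Offset: −252 days → 10 November 2039.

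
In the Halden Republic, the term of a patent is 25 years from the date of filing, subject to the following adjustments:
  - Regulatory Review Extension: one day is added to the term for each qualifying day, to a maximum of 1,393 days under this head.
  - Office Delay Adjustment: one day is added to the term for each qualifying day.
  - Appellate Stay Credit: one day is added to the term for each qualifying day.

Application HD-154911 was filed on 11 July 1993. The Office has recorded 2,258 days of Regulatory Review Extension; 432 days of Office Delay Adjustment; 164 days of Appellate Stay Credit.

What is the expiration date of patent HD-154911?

Base term: filing date + 25 years → 11 July 2018.
Regulatory Review Extension: 2258 days claimed exceeds the 1393-day cap, so +1393 days → 4 May 2022.
Office Delay Adjustment: +432 days → 10 July 2023.
Appellate Stay Credit: +164 days → 21 December 2023.

December 21, 2023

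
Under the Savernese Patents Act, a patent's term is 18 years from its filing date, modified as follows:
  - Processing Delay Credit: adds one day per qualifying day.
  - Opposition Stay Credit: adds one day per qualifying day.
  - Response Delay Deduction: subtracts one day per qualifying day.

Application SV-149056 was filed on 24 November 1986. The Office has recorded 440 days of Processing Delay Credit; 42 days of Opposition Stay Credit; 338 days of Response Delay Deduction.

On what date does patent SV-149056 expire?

Base term: filing date + 18 years → 24 November 2004.
Processing Delay Credit: +440 days → 7 February 2006.
Opposition Stay Credit: +42 days → 21 March 2006.
Response Delay Deduction: −338 days → 17 April 2005.

2005-04-17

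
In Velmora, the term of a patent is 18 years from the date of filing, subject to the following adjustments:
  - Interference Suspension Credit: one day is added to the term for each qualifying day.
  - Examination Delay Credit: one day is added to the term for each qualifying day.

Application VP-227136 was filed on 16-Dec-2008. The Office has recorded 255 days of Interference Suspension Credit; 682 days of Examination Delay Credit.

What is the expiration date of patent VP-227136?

2029-07-10

Base term: filing date + 18 years → 16 December 2026.
Interference Suspension Credit: +255 days → 28 August 2027.
Examination Delay Credit: +682 days → 10 July 2029.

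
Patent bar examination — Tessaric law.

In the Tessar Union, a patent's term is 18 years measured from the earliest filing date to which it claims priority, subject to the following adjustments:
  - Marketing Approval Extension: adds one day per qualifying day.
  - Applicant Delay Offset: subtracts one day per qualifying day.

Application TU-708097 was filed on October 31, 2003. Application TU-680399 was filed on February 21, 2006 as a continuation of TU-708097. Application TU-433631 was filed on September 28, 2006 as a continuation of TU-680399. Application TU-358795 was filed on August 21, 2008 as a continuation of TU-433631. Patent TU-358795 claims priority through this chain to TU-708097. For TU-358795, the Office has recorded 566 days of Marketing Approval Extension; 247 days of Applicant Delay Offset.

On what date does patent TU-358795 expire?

September 15, 2022

Earliest priority filing: 31 October 2003.
Base term: 31 October 2003 + 18 years → 31 October 2021.
Marketing Approval Extension: +566 days → 20 May 2023.
Applicant Delay Offset: −247 days → 15 September 2022.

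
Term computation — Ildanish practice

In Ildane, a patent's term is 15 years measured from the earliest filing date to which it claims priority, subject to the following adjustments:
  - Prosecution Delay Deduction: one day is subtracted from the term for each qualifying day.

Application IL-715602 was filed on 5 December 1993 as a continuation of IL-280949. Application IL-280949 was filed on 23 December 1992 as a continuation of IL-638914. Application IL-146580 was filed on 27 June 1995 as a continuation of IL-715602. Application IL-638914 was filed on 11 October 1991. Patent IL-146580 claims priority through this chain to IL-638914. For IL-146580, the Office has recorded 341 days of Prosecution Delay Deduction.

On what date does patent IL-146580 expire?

2005-11-04

Earliest priority filing: 11 October 1991.
Base term: 11 October 1991 + 15 years → 11 October 2006.
Prosecution Delay Deduction: −341 days → 4 November 2005.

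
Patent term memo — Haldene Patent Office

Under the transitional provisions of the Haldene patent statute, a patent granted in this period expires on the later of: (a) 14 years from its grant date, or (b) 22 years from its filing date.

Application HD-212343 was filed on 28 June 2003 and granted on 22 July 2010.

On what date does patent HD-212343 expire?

(a) grant + 14 years → 22 July 2024.
(b) filing + 22 years → 28 June 2025.
Later of the two: 28 June 2025.

2025-06-28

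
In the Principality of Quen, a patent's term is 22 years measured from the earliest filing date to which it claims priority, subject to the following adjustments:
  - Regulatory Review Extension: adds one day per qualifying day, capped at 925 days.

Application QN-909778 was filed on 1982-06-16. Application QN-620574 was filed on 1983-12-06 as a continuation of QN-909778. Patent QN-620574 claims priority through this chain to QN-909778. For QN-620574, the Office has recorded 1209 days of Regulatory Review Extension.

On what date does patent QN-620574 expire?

December 28, 2006

Earliest priority filing: 16 June 1982.
Base term: 16 June 1982 + 22 years → 16 June 2004.
Regulatory Review Extension: 1209 days claimed exceeds the 925-day cap, so +925 days → 28 December 2006.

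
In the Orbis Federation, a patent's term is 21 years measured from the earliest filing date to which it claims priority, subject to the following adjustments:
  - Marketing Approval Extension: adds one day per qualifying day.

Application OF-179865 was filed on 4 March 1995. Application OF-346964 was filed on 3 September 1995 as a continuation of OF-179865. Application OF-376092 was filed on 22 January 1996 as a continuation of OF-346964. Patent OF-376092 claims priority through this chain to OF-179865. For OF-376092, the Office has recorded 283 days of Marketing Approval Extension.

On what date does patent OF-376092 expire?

2016-12-12

Earliest priority filing: 4 March 1995.
Base term: 4 March 1995 + 21 years → 4 March 2016.
Marketing Approval Extension: +283 days → 12 December 2016.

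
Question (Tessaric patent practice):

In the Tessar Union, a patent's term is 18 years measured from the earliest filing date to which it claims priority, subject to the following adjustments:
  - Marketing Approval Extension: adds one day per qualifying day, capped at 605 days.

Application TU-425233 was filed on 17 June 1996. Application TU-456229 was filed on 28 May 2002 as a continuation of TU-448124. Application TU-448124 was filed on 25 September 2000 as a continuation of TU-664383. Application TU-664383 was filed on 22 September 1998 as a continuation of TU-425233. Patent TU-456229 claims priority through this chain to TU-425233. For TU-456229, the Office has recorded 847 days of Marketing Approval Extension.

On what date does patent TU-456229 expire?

2016-02-12

Earliest priority filing: 17 June 1996.
Base term: 17 June 1996 + 18 years → 17 June 2014.
Marketing Approval Extension: 847 days claimed exceeds the 605-day cap, so +605 days → 12 February 2016.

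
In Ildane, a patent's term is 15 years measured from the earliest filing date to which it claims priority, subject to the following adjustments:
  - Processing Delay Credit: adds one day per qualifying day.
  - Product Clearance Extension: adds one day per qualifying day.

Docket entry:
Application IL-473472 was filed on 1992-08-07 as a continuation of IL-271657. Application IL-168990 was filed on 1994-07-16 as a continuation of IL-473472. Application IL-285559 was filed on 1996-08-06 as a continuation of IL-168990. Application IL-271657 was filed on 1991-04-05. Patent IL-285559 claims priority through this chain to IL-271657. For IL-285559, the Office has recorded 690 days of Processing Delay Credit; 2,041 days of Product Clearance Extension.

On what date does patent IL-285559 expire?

2013-09-26

Earliest priority filing: 5 April 1991.
Base term: 5 April 1991 + 15 years → 5 April 2006.
Processing Delay Credit: +690 days → 24 February 2008.
Product Clearance Extension: +2041 days → 26 September 2013.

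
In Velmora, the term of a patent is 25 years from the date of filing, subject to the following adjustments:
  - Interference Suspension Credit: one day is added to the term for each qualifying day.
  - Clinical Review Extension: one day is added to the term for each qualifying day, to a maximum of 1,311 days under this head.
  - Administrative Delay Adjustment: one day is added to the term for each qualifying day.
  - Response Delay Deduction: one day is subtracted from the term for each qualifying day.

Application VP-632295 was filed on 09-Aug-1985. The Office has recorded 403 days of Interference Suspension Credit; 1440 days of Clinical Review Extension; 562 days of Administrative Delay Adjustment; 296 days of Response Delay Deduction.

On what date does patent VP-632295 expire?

Base term: filing date + 25 years → 9 August 2010.
Interference Suspension Credit: +403 days → 16 September 2011.
Clinical Review Extension: 1440 days claimed exceeds the 1311-day cap, so +1311 days → 19 April 2015.
Administrative Delay Adjustment: +562 days → 1 November 2016.
Response Delay Deduction: −296 days → 10 January 2016.

2016-01-10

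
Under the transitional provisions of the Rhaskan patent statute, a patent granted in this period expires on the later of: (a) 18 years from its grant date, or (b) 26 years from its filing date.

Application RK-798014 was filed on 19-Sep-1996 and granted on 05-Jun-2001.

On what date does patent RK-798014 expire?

September 19, 2022

(a) grant + 18 years → 5 June 2019.
(b) filing + 26 years → 19 September 2022.
Later of the two: 19 September 2022.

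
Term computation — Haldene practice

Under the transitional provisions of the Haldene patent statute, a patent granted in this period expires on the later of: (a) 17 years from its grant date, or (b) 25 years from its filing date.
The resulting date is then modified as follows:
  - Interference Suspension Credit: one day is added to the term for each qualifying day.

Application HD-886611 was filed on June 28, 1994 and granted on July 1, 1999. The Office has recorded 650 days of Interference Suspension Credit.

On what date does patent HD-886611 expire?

April 8, 2021

(a) grant + 17 years → 1 July 2016.
(b) filing + 25 years → 28 June 2019.
Later of the two: 28 June 2019.
Interference Suspension Credit: +650 days → 8 April 2021.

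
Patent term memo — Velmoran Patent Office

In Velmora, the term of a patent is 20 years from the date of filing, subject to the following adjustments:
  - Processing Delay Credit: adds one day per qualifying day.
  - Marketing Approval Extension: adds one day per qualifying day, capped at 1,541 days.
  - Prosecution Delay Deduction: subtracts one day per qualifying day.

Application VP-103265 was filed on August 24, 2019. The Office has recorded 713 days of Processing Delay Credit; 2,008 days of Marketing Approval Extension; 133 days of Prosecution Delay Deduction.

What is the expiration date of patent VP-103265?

June 14, 2045

Base term: filing date + 20 years → 24 August 2039.
Processing Delay Credit: +713 days → 6 August 2041.
Marketing Approval Extension: 2008 days claimed exceeds the 1541-day cap, so +1541 days → 25 October 2045.
Prosecution Delay Deduction: −133 days → 14 June 2045.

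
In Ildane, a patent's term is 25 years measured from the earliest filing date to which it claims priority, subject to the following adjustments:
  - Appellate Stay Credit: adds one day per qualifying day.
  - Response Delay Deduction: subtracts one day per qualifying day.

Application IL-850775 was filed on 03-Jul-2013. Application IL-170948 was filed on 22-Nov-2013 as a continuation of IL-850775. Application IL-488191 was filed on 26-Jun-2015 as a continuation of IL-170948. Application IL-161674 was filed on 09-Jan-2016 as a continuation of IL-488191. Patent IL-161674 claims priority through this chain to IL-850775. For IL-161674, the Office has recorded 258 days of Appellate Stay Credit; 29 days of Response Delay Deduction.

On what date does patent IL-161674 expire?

February 17, 2039

Earliest priority filing: 3 July 2013.
Base term: 3 July 2013 + 25 years → 3 July 2038.
Appellate Stay Credit: +258 days → 18 March 2039.
Response Delay Deduction: −29 days → 17 February 2039.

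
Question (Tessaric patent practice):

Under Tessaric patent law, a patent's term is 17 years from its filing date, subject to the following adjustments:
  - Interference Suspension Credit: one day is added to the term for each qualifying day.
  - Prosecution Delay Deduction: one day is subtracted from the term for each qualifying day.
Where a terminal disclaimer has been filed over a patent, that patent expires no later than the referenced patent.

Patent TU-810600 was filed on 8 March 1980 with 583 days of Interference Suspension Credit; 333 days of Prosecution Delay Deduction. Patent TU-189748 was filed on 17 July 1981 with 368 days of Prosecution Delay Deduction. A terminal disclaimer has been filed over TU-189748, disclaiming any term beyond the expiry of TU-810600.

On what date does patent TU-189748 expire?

July 14, 1997

Natural term of TU-189748:
  Base: filing + 17 years → 17 July 1998.
  Prosecution Delay Deduction: −368 days → 14 July 1997.
Expiry of referenced patent TU-810600:
  Base: filing + 17 years → 8 March 1997.
  Interference Suspension Credit: +583 days → 12 October 1998.
  Prosecution Delay Deduction: −333 days → 13 November 1997.
Terminal disclaimer: TU-189748 expires on the earlier of 14 July 1997 and 13 November 1997.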